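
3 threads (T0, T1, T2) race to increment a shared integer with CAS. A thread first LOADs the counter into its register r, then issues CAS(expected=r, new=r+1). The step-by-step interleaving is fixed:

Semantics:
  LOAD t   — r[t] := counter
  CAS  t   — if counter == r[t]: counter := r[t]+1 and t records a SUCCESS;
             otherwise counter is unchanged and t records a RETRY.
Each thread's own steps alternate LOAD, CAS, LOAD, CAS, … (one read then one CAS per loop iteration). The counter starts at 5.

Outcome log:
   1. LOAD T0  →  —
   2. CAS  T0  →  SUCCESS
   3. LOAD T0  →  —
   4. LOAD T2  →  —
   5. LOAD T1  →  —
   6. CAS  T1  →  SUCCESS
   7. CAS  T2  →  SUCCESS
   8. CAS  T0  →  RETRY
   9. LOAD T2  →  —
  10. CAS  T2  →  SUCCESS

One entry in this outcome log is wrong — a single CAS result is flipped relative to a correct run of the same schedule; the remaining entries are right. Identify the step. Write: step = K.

Re-executing:
   1) LOAD T0:  M=5  r_T0=5
   2) CAS  T0:  M=6  r_T0=5 ✓
   3) LOAD T0:  M=6  r_T0=6
   4) LOAD T2:  M=6  r_T2=6
   5) LOAD T1:  M=6  r_T1=6
   6) CAS  T1:  M=7  r_T1=6 ✓
   7) CAS  T2:  M=7  r_T2=6 ✗
   8) CAS  T0:  M=7  r_T0=6 ✗
   9) LOAD T2:  M=7  r_T2=7
  10) CAS  T2:  M=8  r_T2=7 ✓
Mismatch at 7.

step = 7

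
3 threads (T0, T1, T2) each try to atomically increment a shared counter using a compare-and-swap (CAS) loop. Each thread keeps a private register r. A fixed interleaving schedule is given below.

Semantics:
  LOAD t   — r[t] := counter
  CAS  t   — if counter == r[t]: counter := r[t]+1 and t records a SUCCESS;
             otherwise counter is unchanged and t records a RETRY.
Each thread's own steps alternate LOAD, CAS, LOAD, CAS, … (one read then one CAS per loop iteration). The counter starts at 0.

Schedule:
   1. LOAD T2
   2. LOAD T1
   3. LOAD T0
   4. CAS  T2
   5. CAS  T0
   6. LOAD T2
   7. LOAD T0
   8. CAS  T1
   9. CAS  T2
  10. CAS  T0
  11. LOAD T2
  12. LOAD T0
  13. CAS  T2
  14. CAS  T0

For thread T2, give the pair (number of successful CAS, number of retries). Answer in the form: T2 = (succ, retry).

T2 = (3, 0)

#1 T2 reads 0
#2 T1 reads 0
#3 T0 reads 0
#4 T2 CAS(0→1) writes; counter now 1
#5 T0 CAS(0→1) fails; counter now 1
#6 T2 reads 1
#7 T0 reads 1
#8 T1 CAS(0→1) fails; counter now 1
#9 T2 CAS(1→2) writes; counter now 2
#10 T0 CAS(1→2) fails; counter now 2
#11 T2 reads 2
#12 T0 reads 2
#13 T2 CAS(2→3) writes; counter now 3
#14 T0 CAS(2→3) fails; counter now 3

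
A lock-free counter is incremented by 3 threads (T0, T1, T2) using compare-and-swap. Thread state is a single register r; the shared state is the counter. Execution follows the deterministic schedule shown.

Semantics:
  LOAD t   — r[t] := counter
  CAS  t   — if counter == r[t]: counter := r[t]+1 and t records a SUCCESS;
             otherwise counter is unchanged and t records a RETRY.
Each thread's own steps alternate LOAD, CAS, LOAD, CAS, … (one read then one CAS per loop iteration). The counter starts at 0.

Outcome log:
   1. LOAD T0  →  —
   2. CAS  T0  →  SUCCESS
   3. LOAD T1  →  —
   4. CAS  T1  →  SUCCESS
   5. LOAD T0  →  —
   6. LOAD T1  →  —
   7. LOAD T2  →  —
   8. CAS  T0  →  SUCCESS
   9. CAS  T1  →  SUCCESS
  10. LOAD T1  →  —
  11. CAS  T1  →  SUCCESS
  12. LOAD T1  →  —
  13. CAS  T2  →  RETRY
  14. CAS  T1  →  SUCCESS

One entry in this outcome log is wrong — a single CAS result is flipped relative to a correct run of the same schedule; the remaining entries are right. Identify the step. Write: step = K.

Reference trace:
T0 LOAD — after: cnt=0, r=0 — load
T0 CAS — after: cnt=1, r=0 — ok
T1 LOAD — after: cnt=1, r=1 — load
T1 CAS — after: cnt=2, r=1 — ok
T0 LOAD — after: cnt=2, r=2 — load
T1 LOAD — after: cnt=2, r=2 — load
T2 LOAD — after: cnt=2, r=2 — load
T0 CAS — after: cnt=3, r=2 — ok
T1 CAS — after: cnt=3, r=2 — retry
T1 LOAD — after: cnt=3, r=3 — load
T1 CAS — after: cnt=4, r=3 — ok
T1 LOAD — after: cnt=4, r=4 — load
T2 CAS — after: cnt=4, r=2 — retry
T1 CAS — after: cnt=5, r=4 — ok
Flip is step 9.

step = 9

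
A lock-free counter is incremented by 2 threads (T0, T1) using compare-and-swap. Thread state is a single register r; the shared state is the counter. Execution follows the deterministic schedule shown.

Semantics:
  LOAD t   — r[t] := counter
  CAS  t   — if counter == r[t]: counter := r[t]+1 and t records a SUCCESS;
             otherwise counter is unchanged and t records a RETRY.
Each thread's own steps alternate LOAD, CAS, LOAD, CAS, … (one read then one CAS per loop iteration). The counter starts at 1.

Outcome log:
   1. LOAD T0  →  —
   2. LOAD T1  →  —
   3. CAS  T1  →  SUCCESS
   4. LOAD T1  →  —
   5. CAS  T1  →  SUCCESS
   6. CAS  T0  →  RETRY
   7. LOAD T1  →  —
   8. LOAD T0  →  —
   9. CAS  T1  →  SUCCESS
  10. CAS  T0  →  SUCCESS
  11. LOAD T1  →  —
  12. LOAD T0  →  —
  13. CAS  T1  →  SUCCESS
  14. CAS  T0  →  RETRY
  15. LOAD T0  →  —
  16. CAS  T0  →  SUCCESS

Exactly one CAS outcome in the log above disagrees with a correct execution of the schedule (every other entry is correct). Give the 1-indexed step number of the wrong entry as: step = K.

Re-executing:
   1) LOAD T0:  M=1  r_T0=1
   2) LOAD T1:  M=1  r_T1=1
   3) CAS  T1:  M=2  r_T1=1 ✓
   4) LOAD T1:  M=2  r_T1=2
   5) CAS  T1:  M=3  r_T1=2 ✓
   6) CAS  T0:  M=3  r_T0=1 ✗
   7) LOAD T1:  M=3  r_T1=3
   8) LOAD T0:  M=3  r_T0=3
   9) CAS  T1:  M=4  r_T1=3 ✓
  10) CAS  T0:  M=4  r_T0=3 ✗
  11) LOAD T1:  M=4  r_T1=4
  12) LOAD T0:  M=4  r_T0=4
  13) CAS  T1:  M=5  r_T1=4 ✓
  14) CAS  T0:  M=5  r_T0=4 ✗
  15) LOAD T0:  M=5  r_T0=5
  16) CAS  T0:  M=6  r_T0=5 ✓
Mismatch at 10.

step = 10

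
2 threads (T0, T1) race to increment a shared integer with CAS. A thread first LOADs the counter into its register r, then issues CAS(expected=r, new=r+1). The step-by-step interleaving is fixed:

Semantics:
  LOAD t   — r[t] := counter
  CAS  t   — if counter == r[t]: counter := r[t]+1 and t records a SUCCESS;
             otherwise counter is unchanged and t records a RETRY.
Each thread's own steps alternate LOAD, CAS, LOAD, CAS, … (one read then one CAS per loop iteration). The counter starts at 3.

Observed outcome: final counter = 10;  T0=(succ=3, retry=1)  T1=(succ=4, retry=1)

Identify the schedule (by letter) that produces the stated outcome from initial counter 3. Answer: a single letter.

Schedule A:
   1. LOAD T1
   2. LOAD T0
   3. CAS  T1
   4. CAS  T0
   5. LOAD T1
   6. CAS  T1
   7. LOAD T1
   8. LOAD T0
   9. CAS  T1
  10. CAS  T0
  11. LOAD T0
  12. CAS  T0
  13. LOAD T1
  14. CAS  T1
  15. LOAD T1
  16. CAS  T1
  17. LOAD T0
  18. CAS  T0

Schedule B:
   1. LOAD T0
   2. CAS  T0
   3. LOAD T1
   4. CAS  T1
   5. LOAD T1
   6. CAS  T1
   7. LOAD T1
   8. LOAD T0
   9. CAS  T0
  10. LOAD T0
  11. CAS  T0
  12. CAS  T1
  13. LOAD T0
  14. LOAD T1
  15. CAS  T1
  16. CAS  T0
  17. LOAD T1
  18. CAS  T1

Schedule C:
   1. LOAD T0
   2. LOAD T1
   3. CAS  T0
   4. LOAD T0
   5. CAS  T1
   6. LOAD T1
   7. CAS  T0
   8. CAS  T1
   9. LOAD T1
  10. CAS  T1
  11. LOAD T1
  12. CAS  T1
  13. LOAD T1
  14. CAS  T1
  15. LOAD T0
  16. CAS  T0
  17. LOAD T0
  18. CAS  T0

Run B:
step 1: T0 LOAD ⇒ load; ctr=3 reg=3
step 2: T0 CAS ⇒ ok; ctr=4 reg=3
step 3: T1 LOAD ⇒ load; ctr=4 reg=4
step 4: T1 CAS ⇒ ok; ctr=5 reg=4
step 5: T1 LOAD ⇒ load; ctr=5 reg=5
step 6: T1 CAS ⇒ ok; ctr=6 reg=5
step 7: T1 LOAD ⇒ load; ctr=6 reg=6
step 8: T0 LOAD ⇒ load; ctr=6 reg=6
step 9: T0 CAS ⇒ ok; ctr=7 reg=6
step 10: T0 LOAD ⇒ load; ctr=7 reg=7
step 11: T0 CAS ⇒ ok; ctr=8 reg=7
step 12: T1 CAS ⇒ retry; ctr=8 reg=6
step 13: T0 LOAD ⇒ load; ctr=8 reg=8
step 14: T1 LOAD ⇒ load; ctr=8 reg=8
step 15: T1 CAS ⇒ ok; ctr=9 reg=8
step 16: T0 CAS ⇒ retry; ctr=9 reg=8
step 17: T1 LOAD ⇒ load; ctr=9 reg=9
step 18: T1 CAS ⇒ ok; ctr=10 reg=9

B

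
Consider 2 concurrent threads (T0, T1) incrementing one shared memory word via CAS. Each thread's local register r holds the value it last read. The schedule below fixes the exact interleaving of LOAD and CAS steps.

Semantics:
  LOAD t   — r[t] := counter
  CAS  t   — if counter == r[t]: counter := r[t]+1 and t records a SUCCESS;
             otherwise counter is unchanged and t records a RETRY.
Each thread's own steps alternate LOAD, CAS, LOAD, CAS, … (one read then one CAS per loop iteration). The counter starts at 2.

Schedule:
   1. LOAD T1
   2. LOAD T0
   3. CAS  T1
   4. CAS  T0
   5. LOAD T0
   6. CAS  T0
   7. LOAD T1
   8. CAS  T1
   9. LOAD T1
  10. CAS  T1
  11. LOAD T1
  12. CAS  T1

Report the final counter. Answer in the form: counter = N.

counter = 7

step 1: T1 LOAD ⇒ load; ctr=2 reg=2
step 2: T0 LOAD ⇒ load; ctr=2 reg=2
step 3: T1 CAS ⇒ ok; ctr=3 reg=2
step 4: T0 CAS ⇒ retry; ctr=3 reg=2
step 5: T0 LOAD ⇒ load; ctr=3 reg=3
step 6: T0 CAS ⇒ ok; ctr=4 reg=3
step 7: T1 LOAD ⇒ load; ctr=4 reg=4
step 8: T1 CAS ⇒ ok; ctr=5 reg=4
step 9: T1 LOAD ⇒ load; ctr=5 reg=5
step 10: T1 CAS ⇒ ok; ctr=6 reg=5
step 11: T1 LOAD ⇒ load; ctr=6 reg=6
step 12: T1 CAS ⇒ ok; ctr=7 reg=6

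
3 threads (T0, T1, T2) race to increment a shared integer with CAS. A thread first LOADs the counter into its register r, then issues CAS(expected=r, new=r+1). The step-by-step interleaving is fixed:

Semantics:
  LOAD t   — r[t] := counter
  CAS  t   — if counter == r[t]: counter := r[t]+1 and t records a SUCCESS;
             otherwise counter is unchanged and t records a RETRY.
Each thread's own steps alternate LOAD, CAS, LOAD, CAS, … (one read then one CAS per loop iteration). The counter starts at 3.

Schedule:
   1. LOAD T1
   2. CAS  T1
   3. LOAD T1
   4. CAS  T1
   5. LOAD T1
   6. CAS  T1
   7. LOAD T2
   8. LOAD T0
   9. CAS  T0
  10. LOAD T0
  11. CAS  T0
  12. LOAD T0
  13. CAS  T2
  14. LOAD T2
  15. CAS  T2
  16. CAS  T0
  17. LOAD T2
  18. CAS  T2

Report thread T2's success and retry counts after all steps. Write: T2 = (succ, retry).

   1) LOAD T1:  M=3  r_T1=3
   2) CAS  T1:  M=4  r_T1=3 ✓
   3) LOAD T1:  M=4  r_T1=4
   4) CAS  T1:  M=5  r_T1=4 ✓
   5) LOAD T1:  M=5  r_T1=5
   6) CAS  T1:  M=6  r_T1=5 ✓
   7) LOAD T2:  M=6  r_T2=6
   8) LOAD T0:  M=6  r_T0=6
   9) CAS  T0:  M=7  r_T0=6 ✓
  10) LOAD T0:  M=7  r_T0=7
  11) CAS  T0:  M=8  r_T0=7 ✓
  12) LOAD T0:  M=8  r_T0=8
  13) CAS  T2:  M=8  r_T2=6 ✗
  14) LOAD T2:  M=8  r_T2=8
  15) CAS  T2:  M=9  r_T2=8 ✓
  16) CAS  T0:  M=9  r_T0=8 ✗
  17) LOAD T2:  M=9  r_T2=9
  18) CAS  T2:  M=10  r_T2=9 ✓

T2 = (2, 1)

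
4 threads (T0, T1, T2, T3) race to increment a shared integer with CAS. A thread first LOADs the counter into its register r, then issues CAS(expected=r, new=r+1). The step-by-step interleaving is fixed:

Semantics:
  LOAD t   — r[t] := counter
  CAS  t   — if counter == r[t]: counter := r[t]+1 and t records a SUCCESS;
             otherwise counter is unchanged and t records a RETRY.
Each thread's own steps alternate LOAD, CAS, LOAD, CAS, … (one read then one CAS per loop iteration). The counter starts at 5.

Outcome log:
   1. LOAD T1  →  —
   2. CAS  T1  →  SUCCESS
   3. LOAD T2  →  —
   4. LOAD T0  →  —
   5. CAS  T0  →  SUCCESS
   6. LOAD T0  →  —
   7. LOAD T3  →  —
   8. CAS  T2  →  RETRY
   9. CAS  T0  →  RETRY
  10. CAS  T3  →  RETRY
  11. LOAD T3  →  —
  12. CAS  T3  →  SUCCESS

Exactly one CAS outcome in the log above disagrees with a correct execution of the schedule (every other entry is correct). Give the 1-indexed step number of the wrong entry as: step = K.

step = 9

Re-executing:
T1 LOAD — after: cnt=5, r=5 — load
T1 CAS — after: cnt=6, r=5 — ok
T2 LOAD — after: cnt=6, r=6 — load
T0 LOAD — after: cnt=6, r=6 — load
T0 CAS — after: cnt=7, r=6 — ok
T0 LOAD — after: cnt=7, r=7 — load
T3 LOAD — after: cnt=7, r=7 — load
T2 CAS — after: cnt=7, r=6 — retry
T0 CAS — after: cnt=8, r=7 — ok
T3 CAS — after: cnt=8, r=7 — retry
T3 LOAD — after: cnt=8, r=8 — load
T3 CAS — after: cnt=9, r=8 — ok
Mismatch at 9.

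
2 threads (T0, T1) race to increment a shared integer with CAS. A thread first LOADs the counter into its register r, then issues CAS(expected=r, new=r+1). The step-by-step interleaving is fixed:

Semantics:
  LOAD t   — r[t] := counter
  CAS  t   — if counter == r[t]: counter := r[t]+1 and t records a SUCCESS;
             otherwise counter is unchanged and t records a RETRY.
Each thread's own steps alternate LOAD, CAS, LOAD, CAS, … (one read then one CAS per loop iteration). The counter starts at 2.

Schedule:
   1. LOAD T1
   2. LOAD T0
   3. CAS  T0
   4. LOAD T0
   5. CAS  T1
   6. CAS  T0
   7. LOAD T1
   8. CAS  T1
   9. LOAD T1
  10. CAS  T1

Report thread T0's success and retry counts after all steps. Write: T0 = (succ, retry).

T0 = (2, 0)

#1 T1 reads 2
#2 T0 reads 2
#3 T0 CAS(2→3) writes; counter now 3
#4 T0 reads 3
#5 T1 CAS(2→3) fails; counter now 3
#6 T0 CAS(3→4) writes; counter now 4
#7 T1 reads 4
#8 T1 CAS(4→5) writes; counter now 5
#9 T1 reads 5
#10 T1 CAS(5→6) writes; counter now 6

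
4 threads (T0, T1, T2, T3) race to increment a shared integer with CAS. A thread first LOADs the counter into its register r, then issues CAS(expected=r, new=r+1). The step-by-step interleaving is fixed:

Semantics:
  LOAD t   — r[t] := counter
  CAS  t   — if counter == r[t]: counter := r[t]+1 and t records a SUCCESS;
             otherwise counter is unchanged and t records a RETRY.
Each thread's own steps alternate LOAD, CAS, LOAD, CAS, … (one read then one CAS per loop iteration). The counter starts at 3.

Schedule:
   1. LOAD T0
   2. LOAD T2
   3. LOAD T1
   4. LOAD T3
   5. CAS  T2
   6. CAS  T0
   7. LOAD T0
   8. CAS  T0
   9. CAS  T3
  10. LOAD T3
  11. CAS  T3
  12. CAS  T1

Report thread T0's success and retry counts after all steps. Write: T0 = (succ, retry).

T0 = (1, 1)

#1 T0 reads 3
#2 T2 reads 3
#3 T1 reads 3
#4 T3 reads 3
#5 T2 CAS(3→4) writes; counter now 4
#6 T0 CAS(3→4) fails; counter now 4
#7 T0 reads 4
#8 T0 CAS(4→5) writes; counter now 5
#9 T3 CAS(3→4) fails; counter now 5
#10 T3 reads 5
#11 T3 CAS(5→6) writes; counter now 6
#12 T1 CAS(3→4) fails; counter now 6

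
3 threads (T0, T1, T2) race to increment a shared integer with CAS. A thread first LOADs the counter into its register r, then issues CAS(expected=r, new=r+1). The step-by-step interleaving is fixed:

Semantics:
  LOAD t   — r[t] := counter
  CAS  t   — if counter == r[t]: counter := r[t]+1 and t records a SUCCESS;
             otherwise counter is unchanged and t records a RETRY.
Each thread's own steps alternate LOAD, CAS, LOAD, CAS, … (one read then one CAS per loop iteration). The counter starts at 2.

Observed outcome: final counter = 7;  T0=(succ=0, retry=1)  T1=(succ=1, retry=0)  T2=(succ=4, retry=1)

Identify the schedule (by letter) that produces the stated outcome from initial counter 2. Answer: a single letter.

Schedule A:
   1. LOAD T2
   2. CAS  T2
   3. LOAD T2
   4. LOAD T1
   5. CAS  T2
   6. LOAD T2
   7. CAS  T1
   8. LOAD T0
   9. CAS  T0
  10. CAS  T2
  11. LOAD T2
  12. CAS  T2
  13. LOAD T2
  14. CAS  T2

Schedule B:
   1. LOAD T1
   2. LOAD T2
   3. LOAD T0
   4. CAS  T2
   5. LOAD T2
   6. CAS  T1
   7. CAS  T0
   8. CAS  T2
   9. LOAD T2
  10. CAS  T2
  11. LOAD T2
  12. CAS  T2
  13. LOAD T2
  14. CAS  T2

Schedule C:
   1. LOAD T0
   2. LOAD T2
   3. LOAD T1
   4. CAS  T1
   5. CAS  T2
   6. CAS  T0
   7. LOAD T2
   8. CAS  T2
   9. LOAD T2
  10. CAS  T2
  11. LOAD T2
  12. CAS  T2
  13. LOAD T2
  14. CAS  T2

C

Run C:
T0 LOAD — after: cnt=2, r=2 — load
T2 LOAD — after: cnt=2, r=2 — load
T1 LOAD — after: cnt=2, r=2 — load
T1 CAS — after: cnt=3, r=2 — ok
T2 CAS — after: cnt=3, r=2 — retry
T0 CAS — after: cnt=3, r=2 — retry
T2 LOAD — after: cnt=3, r=3 — load
T2 CAS — after: cnt=4, r=3 — ok
T2 LOAD — after: cnt=4, r=4 — load
T2 CAS — after: cnt=5, r=4 — ok
T2 LOAD — after: cnt=5, r=5 — load
T2 CAS — after: cnt=6, r=5 — ok
T2 LOAD — after: cnt=6, r=6 — load
T2 CAS — after: cnt=7, r=6 — ok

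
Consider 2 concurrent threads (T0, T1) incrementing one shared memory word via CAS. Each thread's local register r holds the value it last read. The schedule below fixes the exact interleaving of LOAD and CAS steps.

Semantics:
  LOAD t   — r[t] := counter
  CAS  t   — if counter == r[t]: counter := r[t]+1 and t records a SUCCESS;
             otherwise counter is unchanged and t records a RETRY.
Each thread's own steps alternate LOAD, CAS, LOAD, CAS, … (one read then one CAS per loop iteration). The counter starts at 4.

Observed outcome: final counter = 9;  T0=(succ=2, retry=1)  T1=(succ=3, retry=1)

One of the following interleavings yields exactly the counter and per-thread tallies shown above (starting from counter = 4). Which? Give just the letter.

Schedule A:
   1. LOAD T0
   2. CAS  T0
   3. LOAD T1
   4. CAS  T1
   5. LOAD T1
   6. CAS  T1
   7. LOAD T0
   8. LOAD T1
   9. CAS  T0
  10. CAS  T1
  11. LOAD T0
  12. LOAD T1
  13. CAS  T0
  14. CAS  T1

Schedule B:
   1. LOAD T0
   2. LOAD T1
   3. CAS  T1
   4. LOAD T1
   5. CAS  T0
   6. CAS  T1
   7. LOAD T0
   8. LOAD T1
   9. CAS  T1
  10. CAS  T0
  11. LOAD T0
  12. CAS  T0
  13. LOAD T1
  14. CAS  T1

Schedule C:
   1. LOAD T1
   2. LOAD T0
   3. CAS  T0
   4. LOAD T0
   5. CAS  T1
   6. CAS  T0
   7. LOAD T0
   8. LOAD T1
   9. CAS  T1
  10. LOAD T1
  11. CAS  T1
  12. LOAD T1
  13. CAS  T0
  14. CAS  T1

C

Tracing schedule C:
[1] T1.load  rd  (counter 4, T1.r 4)
[2] T0.load  rd  (counter 4, T0.r 4)
[3] T0.cas  hit  (counter 5, T0.r 4)
[4] T0.load  rd  (counter 5, T0.r 5)
[5] T1.cas  miss  (counter 5, T1.r 4)
[6] T0.cas  hit  (counter 6, T0.r 5)
[7] T0.load  rd  (counter 6, T0.r 6)
[8] T1.load  rd  (counter 6, T1.r 6)
[9] T1.cas  hit  (counter 7, T1.r 6)
[10] T1.load  rd  (counter 7, T1.r 7)
[11] T1.cas  hit  (counter 8, T1.r 7)
[12] T1.load  rd  (counter 8, T1.r 8)
[13] T0.cas  miss  (counter 8, T0.r 6)
[14] T1.cas  hit  (counter 9, T1.r 8)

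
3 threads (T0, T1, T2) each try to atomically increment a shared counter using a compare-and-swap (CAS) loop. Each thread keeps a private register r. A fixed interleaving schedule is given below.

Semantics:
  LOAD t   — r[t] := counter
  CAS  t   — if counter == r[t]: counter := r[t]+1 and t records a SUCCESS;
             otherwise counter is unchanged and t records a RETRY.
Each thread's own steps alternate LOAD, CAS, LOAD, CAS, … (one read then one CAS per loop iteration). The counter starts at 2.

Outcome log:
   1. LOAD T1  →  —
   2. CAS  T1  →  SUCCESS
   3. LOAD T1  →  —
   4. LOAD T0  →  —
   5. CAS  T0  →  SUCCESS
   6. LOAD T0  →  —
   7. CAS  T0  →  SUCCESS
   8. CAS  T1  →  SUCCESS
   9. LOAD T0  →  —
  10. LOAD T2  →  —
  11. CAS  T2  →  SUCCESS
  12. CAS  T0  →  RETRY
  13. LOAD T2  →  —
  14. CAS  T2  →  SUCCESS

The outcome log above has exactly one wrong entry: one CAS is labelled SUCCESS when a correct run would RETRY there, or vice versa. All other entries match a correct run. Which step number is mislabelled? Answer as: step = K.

Reference trace:
T1 LOAD — after: cnt=2, r=2 — load
T1 CAS — after: cnt=3, r=2 — ok
T1 LOAD — after: cnt=3, r=3 — load
T0 LOAD — after: cnt=3, r=3 — load
T0 CAS — after: cnt=4, r=3 — ok
T0 LOAD — after: cnt=4, r=4 — load
T0 CAS — after: cnt=5, r=4 — ok
T1 CAS — after: cnt=5, r=3 — retry
T0 LOAD — after: cnt=5, r=5 — load
T2 LOAD — after: cnt=5, r=5 — load
T2 CAS — after: cnt=6, r=5 — ok
T0 CAS — after: cnt=6, r=5 — retry
T2 LOAD — after: cnt=6, r=6 — load
T2 CAS — after: cnt=7, r=6 — ok
Log disagrees first at step 8.

step = 8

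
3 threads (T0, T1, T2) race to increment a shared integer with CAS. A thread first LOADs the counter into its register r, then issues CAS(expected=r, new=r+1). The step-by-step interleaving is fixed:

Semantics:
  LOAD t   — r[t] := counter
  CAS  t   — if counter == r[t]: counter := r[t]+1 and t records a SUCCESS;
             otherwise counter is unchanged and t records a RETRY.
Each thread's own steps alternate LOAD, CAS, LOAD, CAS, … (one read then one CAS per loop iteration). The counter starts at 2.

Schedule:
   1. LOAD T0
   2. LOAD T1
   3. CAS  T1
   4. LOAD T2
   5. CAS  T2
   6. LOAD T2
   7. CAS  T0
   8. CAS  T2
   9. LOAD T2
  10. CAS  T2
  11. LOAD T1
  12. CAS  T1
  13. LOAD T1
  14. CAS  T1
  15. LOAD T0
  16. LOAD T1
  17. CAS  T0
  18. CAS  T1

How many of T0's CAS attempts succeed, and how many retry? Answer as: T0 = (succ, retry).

1. LOAD T0 → mem=2 r[T0]=2 [LOAD]
2. LOAD T1 → mem=2 r[T1]=2 [LOAD]
3. CAS T1 → mem=3 r[T1]=2 [OK]
4. LOAD T2 → mem=3 r[T2]=3 [LOAD]
5. CAS T2 → mem=4 r[T2]=3 [OK]
6. LOAD T2 → mem=4 r[T2]=4 [LOAD]
7. CAS T0 → mem=4 r[T0]=2 [RETRY]
8. CAS T2 → mem=5 r[T2]=4 [OK]
9. LOAD T2 → mem=5 r[T2]=5 [LOAD]
10. CAS T2 → mem=6 r[T2]=5 [OK]
11. LOAD T1 → mem=6 r[T1]=6 [LOAD]
12. CAS T1 → mem=7 r[T1]=6 [OK]
13. LOAD T1 → mem=7 r[T1]=7 [LOAD]
14. CAS T1 → mem=8 r[T1]=7 [OK]
15. LOAD T0 → mem=8 r[T0]=8 [LOAD]
16. LOAD T1 → mem=8 r[T1]=8 [LOAD]
17. CAS T0 → mem=9 r[T0]=8 [OK]
18. CAS T1 → mem=9 r[T1]=8 [RETRY]

T0 = (1, 1)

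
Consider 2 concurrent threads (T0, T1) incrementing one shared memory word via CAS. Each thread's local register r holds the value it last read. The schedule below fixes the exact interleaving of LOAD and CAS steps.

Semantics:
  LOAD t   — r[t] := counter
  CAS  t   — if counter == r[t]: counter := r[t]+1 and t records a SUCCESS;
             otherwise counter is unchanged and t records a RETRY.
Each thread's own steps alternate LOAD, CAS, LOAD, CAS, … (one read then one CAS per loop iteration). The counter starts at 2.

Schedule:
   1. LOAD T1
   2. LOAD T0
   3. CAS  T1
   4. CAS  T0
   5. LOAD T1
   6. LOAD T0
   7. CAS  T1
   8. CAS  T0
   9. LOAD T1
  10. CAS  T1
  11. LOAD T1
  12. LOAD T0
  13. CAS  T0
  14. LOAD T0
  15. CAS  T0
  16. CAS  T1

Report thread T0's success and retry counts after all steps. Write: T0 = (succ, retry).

   1) LOAD T1:  M=2  r_T1=2
   2) LOAD T0:  M=2  r_T0=2
   3) CAS  T1:  M=3  r_T1=2 ✓
   4) CAS  T0:  M=3  r_T0=2 ✗
   5) LOAD T1:  M=3  r_T1=3
   6) LOAD T0:  M=3  r_T0=3
   7) CAS  T1:  M=4  r_T1=3 ✓
   8) CAS  T0:  M=4  r_T0=3 ✗
   9) LOAD T1:  M=4  r_T1=4
  10) CAS  T1:  M=5  r_T1=4 ✓
  11) LOAD T1:  M=5  r_T1=5
  12) LOAD T0:  M=5  r_T0=5
  13) CAS  T0:  M=6  r_T0=5 ✓
  14) LOAD T0:  M=6  r_T0=6
  15) CAS  T0:  M=7  r_T0=6 ✓
  16) CAS  T1:  M=7  r_T1=5 ✗

T0 = (2, 2)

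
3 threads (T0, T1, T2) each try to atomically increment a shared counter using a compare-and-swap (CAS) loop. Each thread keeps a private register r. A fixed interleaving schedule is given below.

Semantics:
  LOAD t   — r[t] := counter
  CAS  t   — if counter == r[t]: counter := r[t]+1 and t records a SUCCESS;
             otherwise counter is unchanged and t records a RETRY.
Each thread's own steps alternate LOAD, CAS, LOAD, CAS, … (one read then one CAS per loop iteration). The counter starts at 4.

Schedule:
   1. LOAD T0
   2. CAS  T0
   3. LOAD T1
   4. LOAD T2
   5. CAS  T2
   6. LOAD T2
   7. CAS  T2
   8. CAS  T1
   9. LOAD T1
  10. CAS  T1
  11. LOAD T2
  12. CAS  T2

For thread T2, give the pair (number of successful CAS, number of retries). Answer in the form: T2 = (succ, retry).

T2 = (3, 0)

step 1: T0 LOAD ⇒ load; ctr=4 reg=4
step 2: T0 CAS ⇒ ok; ctr=5 reg=4
step 3: T1 LOAD ⇒ load; ctr=5 reg=5
step 4: T2 LOAD ⇒ load; ctr=5 reg=5
step 5: T2 CAS ⇒ ok; ctr=6 reg=5
step 6: T2 LOAD ⇒ load; ctr=6 reg=6
step 7: T2 CAS ⇒ ok; ctr=7 reg=6
step 8: T1 CAS ⇒ retry; ctr=7 reg=5
step 9: T1 LOAD ⇒ load; ctr=7 reg=7
step 10: T1 CAS ⇒ ok; ctr=8 reg=7
step 11: T2 LOAD ⇒ load; ctr=8 reg=8
step 12: T2 CAS ⇒ ok; ctr=9 reg=8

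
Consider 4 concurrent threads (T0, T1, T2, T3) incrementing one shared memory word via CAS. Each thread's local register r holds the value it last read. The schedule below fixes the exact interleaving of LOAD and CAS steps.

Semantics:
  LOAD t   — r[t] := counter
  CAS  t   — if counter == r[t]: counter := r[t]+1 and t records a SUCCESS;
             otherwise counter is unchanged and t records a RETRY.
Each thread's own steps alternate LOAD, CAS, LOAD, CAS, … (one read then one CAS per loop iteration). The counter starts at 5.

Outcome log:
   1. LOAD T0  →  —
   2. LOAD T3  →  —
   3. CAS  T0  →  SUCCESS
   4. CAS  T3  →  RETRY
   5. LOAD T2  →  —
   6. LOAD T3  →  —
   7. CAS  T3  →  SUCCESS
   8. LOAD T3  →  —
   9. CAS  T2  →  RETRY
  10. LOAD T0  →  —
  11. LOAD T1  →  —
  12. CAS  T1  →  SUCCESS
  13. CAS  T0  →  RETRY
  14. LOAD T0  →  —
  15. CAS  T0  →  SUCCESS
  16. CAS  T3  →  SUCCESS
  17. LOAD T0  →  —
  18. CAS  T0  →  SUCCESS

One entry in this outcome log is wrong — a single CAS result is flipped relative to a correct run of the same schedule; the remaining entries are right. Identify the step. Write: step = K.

step = 16

Re-executing:
#1 T0 reads 5
#2 T3 reads 5
#3 T0 CAS(5→6) writes; counter now 6
#4 T3 CAS(5→6) fails; counter now 6
#5 T2 reads 6
#6 T3 reads 6
#7 T3 CAS(6→7) writes; counter now 7
#8 T3 reads 7
#9 T2 CAS(6→7) fails; counter now 7
#10 T0 reads 7
#11 T1 reads 7
#12 T1 CAS(7→8) writes; counter now 8
#13 T0 CAS(7→8) fails; counter now 8
#14 T0 reads 8
#15 T0 CAS(8→9) writes; counter now 9
#16 T3 CAS(7→8) fails; counter now 9
#17 T0 reads 9
#18 T0 CAS(9→10) writes; counter now 10
Flip is step 16.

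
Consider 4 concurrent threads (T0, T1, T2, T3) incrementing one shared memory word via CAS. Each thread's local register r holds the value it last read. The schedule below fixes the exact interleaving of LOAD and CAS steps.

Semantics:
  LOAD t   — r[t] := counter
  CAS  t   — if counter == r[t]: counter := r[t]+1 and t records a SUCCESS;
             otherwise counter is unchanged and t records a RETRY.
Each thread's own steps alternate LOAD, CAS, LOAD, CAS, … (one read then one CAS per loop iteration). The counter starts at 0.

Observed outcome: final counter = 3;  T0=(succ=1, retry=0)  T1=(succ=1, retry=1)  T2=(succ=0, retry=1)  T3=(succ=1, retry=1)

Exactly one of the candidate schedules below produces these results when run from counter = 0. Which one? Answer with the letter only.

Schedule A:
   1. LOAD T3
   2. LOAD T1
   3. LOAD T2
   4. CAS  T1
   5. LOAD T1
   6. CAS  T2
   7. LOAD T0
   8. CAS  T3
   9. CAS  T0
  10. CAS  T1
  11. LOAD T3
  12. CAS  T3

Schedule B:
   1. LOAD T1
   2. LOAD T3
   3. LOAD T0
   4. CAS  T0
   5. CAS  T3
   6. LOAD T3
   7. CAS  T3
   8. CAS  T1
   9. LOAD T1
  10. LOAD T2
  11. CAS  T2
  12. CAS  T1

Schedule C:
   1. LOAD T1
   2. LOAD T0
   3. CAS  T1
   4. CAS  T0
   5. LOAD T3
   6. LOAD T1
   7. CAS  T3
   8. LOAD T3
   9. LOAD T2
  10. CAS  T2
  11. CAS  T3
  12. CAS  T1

Tracing schedule A:
   1) LOAD T3:  M=0  r_T3=0
   2) LOAD T1:  M=0  r_T1=0
   3) LOAD T2:  M=0  r_T2=0
   4) CAS  T1:  M=1  r_T1=0 ✓
   5) LOAD T1:  M=1  r_T1=1
   6) CAS  T2:  M=1  r_T2=0 ✗
   7) LOAD T0:  M=1  r_T0=1
   8) CAS  T3:  M=1  r_T3=0 ✗
   9) CAS  T0:  M=2  r_T0=1 ✓
  10) CAS  T1:  M=2  r_T1=1 ✗
  11) LOAD T3:  M=2  r_T3=2
  12) CAS  T3:  M=3  r_T3=2 ✓

A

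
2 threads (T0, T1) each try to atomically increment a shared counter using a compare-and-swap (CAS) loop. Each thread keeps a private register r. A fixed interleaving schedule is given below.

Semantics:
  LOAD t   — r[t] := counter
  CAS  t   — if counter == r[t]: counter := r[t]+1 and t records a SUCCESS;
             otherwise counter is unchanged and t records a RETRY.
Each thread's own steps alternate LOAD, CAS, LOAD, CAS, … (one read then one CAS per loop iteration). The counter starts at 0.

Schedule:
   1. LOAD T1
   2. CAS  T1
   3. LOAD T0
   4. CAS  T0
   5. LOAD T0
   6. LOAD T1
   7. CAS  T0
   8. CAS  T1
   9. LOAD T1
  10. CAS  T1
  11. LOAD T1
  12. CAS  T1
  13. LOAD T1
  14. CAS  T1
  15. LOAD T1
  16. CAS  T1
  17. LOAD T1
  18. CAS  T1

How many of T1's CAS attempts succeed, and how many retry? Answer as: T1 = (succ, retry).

T1 = (6, 1)

1. LOAD T1 → mem=0 r[T1]=0 [LOAD]
2. CAS T1 → mem=1 r[T1]=0 [OK]
3. LOAD T0 → mem=1 r[T0]=1 [LOAD]
4. CAS T0 → mem=2 r[T0]=1 [OK]
5. LOAD T0 → mem=2 r[T0]=2 [LOAD]
6. LOAD T1 → mem=2 r[T1]=2 [LOAD]
7. CAS T0 → mem=3 r[T0]=2 [OK]
8. CAS T1 → mem=3 r[T1]=2 [RETRY]
9. LOAD T1 → mem=3 r[T1]=3 [LOAD]
10. CAS T1 → mem=4 r[T1]=3 [OK]
11. LOAD T1 → mem=4 r[T1]=4 [LOAD]
12. CAS T1 → mem=5 r[T1]=4 [OK]
13. LOAD T1 → mem=5 r[T1]=5 [LOAD]
14. CAS T1 → mem=6 r[T1]=5 [OK]
15. LOAD T1 → mem=6 r[T1]=6 [LOAD]
16. CAS T1 → mem=7 r[T1]=6 [OK]
17. LOAD T1 → mem=7 r[T1]=7 [LOAD]
18. CAS T1 → mem=8 r[T1]=7 [OK]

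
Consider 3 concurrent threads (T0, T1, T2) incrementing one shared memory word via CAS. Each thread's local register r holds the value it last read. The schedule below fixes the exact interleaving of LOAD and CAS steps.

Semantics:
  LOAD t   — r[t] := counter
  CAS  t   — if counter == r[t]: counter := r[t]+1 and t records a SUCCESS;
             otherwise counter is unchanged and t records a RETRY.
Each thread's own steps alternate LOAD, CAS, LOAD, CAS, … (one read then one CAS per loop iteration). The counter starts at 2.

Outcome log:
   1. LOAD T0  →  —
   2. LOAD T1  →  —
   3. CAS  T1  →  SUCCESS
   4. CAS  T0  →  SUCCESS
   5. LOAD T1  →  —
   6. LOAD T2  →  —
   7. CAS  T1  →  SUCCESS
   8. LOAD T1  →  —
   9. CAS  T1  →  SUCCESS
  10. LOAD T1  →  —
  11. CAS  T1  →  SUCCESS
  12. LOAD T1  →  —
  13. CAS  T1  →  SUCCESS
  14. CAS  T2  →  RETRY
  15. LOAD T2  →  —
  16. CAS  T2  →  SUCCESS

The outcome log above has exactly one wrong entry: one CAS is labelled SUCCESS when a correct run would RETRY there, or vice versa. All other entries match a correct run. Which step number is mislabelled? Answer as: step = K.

Correct run:
T0 LOAD — after: cnt=2, r=2 — load
T1 LOAD — after: cnt=2, r=2 — load
T1 CAS — after: cnt=3, r=2 — ok
T0 CAS — after: cnt=3, r=2 — retry
T1 LOAD — after: cnt=3, r=3 — load
T2 LOAD — after: cnt=3, r=3 — load
T1 CAS — after: cnt=4, r=3 — ok
T1 LOAD — after: cnt=4, r=4 — load
T1 CAS — after: cnt=5, r=4 — ok
T1 LOAD — after: cnt=5, r=5 — load
T1 CAS — after: cnt=6, r=5 — ok
T1 LOAD — after: cnt=6, r=6 — load
T1 CAS — after: cnt=7, r=6 — ok
T2 CAS — after: cnt=7, r=3 — retry
T2 LOAD — after: cnt=7, r=7 — load
T2 CAS — after: cnt=8, r=7 — ok
Log disagrees first at step 4.

step = 4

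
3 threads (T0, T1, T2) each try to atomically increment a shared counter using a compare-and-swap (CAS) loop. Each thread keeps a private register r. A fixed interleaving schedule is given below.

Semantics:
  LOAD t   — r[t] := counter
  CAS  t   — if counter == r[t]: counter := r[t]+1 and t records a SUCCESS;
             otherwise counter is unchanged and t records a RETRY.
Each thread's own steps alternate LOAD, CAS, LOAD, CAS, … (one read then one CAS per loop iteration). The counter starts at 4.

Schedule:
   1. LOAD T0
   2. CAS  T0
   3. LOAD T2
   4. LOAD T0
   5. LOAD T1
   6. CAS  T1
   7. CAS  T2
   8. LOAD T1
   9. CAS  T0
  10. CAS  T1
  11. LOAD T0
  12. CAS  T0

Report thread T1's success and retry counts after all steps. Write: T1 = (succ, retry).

T1 = (2, 0)

T0 LOAD — after: cnt=4, r=4 — load
T0 CAS — after: cnt=5, r=4 — ok
T2 LOAD — after: cnt=5, r=5 — load
T0 LOAD — after: cnt=5, r=5 — load
T1 LOAD — after: cnt=5, r=5 — load
T1 CAS — after: cnt=6, r=5 — ok
T2 CAS — after: cnt=6, r=5 — retry
T1 LOAD — after: cnt=6, r=6 — load
T0 CAS — after: cnt=6, r=5 — retry
T1 CAS — after: cnt=7, r=6 — ok
T0 LOAD — after: cnt=7, r=7 — load
T0 CAS — after: cnt=8, r=7 — ok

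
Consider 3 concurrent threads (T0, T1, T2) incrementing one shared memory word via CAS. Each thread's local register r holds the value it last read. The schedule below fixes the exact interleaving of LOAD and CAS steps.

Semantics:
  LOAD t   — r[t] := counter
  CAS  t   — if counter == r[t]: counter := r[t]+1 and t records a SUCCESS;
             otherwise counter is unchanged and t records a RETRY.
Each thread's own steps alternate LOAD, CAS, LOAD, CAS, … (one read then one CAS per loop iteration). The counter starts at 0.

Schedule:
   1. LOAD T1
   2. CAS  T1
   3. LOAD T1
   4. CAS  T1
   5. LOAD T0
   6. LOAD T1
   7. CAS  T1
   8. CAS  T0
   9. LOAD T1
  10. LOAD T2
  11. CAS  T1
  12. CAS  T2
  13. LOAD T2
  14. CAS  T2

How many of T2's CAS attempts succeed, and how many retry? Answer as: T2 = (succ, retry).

#1 T1 reads 0
#2 T1 CAS(0→1) writes; counter now 1
#3 T1 reads 1
#4 T1 CAS(1→2) writes; counter now 2
#5 T0 reads 2
#6 T1 reads 2
#7 T1 CAS(2→3) writes; counter now 3
#8 T0 CAS(2→3) fails; counter now 3
#9 T1 reads 3
#10 T2 reads 3
#11 T1 CAS(3→4) writes; counter now 4
#12 T2 CAS(3→4) fails; counter now 4
#13 T2 reads 4
#14 T2 CAS(4→5) writes; counter now 5

T2 = (1, 1)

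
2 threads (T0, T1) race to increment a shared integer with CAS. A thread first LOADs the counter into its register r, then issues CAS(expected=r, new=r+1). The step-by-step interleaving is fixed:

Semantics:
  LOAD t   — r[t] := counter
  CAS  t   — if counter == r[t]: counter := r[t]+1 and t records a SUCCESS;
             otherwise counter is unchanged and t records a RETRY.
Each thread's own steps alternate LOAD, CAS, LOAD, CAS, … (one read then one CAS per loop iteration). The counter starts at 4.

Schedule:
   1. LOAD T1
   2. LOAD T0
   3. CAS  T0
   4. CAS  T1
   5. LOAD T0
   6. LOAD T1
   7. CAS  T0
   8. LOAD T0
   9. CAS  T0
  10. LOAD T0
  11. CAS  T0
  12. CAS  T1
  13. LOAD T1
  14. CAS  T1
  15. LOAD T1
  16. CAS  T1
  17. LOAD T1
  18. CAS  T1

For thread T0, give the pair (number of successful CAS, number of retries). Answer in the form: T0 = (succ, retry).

T0 = (4, 0)

#1 T1 reads 4
#2 T0 reads 4
#3 T0 CAS(4→5) writes; counter now 5
#4 T1 CAS(4→5) fails; counter now 5
#5 T0 reads 5
#6 T1 reads 5
#7 T0 CAS(5→6) writes; counter now 6
#8 T0 reads 6
#9 T0 CAS(6→7) writes; counter now 7
#10 T0 reads 7
#11 T0 CAS(7→8) writes; counter now 8
#12 T1 CAS(5→6) fails; counter now 8
#13 T1 reads 8
#14 T1 CAS(8→9) writes; counter now 9
#15 T1 reads 9
#16 T1 CAS(9→10) writes; counter now 10
#17 T1 reads 10
#18 T1 CAS(10→11) writes; counter now 11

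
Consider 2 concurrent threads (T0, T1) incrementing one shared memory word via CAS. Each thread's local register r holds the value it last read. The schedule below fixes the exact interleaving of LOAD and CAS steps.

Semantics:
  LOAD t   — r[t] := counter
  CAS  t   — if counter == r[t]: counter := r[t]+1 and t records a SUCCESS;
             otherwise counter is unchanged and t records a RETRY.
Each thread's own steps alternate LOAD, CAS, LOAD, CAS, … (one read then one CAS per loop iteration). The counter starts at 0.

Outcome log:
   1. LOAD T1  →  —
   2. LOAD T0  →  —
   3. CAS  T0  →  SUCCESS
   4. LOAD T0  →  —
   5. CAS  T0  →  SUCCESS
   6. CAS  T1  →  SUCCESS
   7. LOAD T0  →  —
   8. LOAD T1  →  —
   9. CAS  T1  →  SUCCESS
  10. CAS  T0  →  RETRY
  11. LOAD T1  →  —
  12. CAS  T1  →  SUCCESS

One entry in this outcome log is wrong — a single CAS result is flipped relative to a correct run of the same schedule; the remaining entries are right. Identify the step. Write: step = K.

step = 6

Reference trace:
#1 T1 reads 0
#2 T0 reads 0
#3 T0 CAS(0→1) writes; counter now 1
#4 T0 reads 1
#5 T0 CAS(1→2) writes; counter now 2
#6 T1 CAS(0→1) fails; counter now 2
#7 T0 reads 2
#8 T1 reads 2
#9 T1 CAS(2→3) writes; counter now 3
#10 T0 CAS(2→3) fails; counter now 3
#11 T1 reads 3
#12 T1 CAS(3→4) writes; counter now 4
Mismatch at 6.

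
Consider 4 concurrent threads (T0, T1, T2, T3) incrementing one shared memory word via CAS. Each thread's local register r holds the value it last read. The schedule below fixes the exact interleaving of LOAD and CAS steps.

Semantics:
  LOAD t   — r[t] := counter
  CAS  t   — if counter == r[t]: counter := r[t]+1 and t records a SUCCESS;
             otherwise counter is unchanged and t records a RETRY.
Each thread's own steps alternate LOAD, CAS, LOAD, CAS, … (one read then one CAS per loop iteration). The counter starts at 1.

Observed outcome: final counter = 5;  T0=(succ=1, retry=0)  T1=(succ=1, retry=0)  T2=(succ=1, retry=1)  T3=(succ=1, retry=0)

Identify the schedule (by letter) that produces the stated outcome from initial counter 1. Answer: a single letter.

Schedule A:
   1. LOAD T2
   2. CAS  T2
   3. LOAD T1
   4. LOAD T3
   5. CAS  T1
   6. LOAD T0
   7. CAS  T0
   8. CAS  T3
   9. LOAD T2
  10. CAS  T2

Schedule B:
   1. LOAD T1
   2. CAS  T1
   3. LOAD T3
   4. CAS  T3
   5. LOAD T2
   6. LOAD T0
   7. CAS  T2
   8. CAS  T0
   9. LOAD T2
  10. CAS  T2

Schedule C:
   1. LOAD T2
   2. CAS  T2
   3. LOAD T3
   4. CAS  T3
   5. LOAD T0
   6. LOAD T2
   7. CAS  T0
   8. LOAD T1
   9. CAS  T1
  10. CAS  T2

C

Tracing schedule C:
[1] T2.load  rd  (counter 1, T2.r 1)
[2] T2.cas  hit  (counter 2, T2.r 1)
[3] T3.load  rd  (counter 2, T3.r 2)
[4] T3.cas  hit  (counter 3, T3.r 2)
[5] T0.load  rd  (counter 3, T0.r 3)
[6] T2.load  rd  (counter 3, T2.r 3)
[7] T0.cas  hit  (counter 4, T0.r 3)
[8] T1.load  rd  (counter 4, T1.r 4)
[9] T1.cas  hit  (counter 5, T1.r 4)
[10] T2.cas  miss  (counter 5, T2.r 3)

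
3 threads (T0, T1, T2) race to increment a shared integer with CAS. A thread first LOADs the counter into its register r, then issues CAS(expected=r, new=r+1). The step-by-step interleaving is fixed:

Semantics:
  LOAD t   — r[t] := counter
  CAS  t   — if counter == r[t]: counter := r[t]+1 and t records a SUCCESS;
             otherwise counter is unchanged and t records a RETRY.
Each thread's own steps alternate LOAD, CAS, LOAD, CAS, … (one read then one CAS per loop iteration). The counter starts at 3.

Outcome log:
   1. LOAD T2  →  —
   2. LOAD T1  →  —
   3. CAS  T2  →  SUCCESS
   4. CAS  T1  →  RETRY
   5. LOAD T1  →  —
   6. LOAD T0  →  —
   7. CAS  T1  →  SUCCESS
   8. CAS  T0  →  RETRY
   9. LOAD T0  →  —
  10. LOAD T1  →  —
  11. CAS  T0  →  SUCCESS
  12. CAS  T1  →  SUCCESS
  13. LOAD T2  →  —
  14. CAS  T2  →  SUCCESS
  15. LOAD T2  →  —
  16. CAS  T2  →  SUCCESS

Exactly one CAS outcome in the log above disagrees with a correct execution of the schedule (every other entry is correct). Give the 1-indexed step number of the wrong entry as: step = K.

step = 12

Correct run:
T2 LOAD — after: cnt=3, r=3 — load
T1 LOAD — after: cnt=3, r=3 — load
T2 CAS — after: cnt=4, r=3 — ok
T1 CAS — after: cnt=4, r=3 — retry
T1 LOAD — after: cnt=4, r=4 — load
T0 LOAD — after: cnt=4, r=4 — load
T1 CAS — after: cnt=5, r=4 — ok
T0 CAS — after: cnt=5, r=4 — retry
T0 LOAD — after: cnt=5, r=5 — load
T1 LOAD — after: cnt=5, r=5 — load
T0 CAS — after: cnt=6, r=5 — ok
T1 CAS — after: cnt=6, r=5 — retry
T2 LOAD — after: cnt=6, r=6 — load
T2 CAS — after: cnt=7, r=6 — ok
T2 LOAD — after: cnt=7, r=7 — load
T2 CAS — after: cnt=8, r=7 — ok
Flip is step 12.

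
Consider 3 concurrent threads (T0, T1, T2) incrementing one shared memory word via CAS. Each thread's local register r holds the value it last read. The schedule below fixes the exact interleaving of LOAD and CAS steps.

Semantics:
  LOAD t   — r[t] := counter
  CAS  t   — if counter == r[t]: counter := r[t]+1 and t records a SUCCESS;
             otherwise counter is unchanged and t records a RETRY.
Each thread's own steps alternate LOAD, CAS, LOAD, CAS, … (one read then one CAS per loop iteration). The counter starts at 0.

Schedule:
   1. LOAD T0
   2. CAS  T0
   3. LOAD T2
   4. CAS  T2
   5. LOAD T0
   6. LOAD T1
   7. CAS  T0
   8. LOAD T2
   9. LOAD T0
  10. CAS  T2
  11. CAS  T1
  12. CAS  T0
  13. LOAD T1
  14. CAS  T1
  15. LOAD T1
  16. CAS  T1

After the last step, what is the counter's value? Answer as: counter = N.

#1 T0 reads 0
#2 T0 CAS(0→1) writes; counter now 1
#3 T2 reads 1
#4 T2 CAS(1→2) writes; counter now 2
#5 T0 reads 2
#6 T1 reads 2
#7 T0 CAS(2→3) writes; counter now 3
#8 T2 reads 3
#9 T0 reads 3
#10 T2 CAS(3→4) writes; counter now 4
#11 T1 CAS(2→3) fails; counter now 4
#12 T0 CAS(3→4) fails; counter now 4
#13 T1 reads 4
#14 T1 CAS(4→5) writes; counter now 5
#15 T1 reads 5
#16 T1 CAS(5→6) writes; counter now 6

counter = 6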